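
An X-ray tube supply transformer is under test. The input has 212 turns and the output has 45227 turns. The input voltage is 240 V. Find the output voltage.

V_out ≈ 51200 V

V_out/V_in = N_out/N_in, so V_out = 240 × 45227/212 = 51200 V.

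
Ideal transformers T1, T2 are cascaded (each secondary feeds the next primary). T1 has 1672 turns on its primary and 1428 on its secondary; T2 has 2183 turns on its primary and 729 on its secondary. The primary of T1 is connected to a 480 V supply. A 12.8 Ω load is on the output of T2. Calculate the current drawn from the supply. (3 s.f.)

I_supply ≈ 3.05 A

Secondary of T1: V = 480.00 × 1428/1672 = 409.95 V.
Secondary of T2: V = 409.95 × 729/2183 = 136.90 V.
I_load = 136.90/12.8 = 10.695 A, so P_out = 136.90 × 10.695 = 1464.2 W.
All ideal ⇒ P_in = P_out, so I_supply = 1464.2/480 = 3.05 A.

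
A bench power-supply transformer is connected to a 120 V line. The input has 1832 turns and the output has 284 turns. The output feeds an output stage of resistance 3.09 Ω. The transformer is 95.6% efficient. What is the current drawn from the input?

I_in ≈ 0.976 A

V_out = 120 × 284/1832 = 18.603 V.
I_out = V_out/R = 18.603/3.09 = 6.0203 A.
P_out = V_out I_out = 18.603 × 6.0203 = 111.99 W.
P_in = P_out/η = 111.99/0.956 = 117.15 W.
I_in = P_in/V_in = 117.15/120 = 0.976 A.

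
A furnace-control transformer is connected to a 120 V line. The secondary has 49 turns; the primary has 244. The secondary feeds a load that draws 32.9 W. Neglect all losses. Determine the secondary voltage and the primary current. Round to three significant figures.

V_s ≈ 24.1 V, I_p ≈ 0.274 A

V_s = V_p × N_s/N_p = 120 × 49/244 = 24.098 V.
I_s = P/V_s = 32.9/24.098 = 1.3652 A.
I_p = I_s × N_s/N_p = 1.3652 × 49/244 = 0.274 A.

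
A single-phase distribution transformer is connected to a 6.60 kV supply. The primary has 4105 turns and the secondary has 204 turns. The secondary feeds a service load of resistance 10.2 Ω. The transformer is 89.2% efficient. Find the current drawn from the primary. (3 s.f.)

V_s = 6600 × 204/4105 = 327.99 V.
I_s = V_s/R = 327.99/10.2 = 32.156 A.
P_out = V_s I_s = 327.99 × 32.156 = 10547 W.
P_in = P_out/η = 10547/0.892 = 11824 W.
I_p = P_in/V_p = 11824/6600 = 1.79 A.

I_p ≈ 1.79 A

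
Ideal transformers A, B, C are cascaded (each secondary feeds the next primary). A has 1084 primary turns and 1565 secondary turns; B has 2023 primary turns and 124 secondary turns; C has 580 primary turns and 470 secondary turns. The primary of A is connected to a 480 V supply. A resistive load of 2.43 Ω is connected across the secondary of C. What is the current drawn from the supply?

I_supply ≈ 1.02 A

Secondary of A: V = 480.00 × 1565/1084 = 692.99 V.
Secondary of B: V = 692.99 × 124/2023 = 42.477 V.
Secondary of C: V = 42.477 × 470/580 = 34.421 V.
I_load = 34.421/2.43 = 14.165 A, so P_out = 34.421 × 14.165 = 487.57 W.
All ideal ⇒ P_in = P_out, so I_supply = 487.57/480 = 1.02 A.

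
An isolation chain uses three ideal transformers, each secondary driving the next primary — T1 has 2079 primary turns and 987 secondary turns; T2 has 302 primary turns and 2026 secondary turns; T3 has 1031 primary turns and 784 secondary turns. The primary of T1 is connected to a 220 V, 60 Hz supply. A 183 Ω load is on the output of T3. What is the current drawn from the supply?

I_supply ≈ 7.05 A

Secondary of T1: V = 220.00 × 987/2079 = 104.44 V.
Secondary of T2: V = 104.44 × 2026/302 = 700.68 V.
Secondary of T3: V = 700.68 × 784/1031 = 532.81 V.
I_load = 532.81/183 = 2.9115 A, so P_out = 532.81 × 2.9115 = 1551.3 W.
All ideal ⇒ P_in = P_out, so I_supply = 1551.3/220 = 7.05 A.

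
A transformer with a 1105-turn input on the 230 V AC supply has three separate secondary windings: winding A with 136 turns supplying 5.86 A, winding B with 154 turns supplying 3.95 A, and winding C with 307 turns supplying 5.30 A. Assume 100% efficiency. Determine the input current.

I_in ≈ 2.74 A

V_A = 230 × 136/1105 = 28.308 V; V_B = 230 × 154/1105 = 32.054 V; V_C = 230 × 307/1105 = 63.900 V.
P_out = V_A I_A + V_B I_B + V_C I_C = 28.308×5.86 + 32.054×3.95 + 63.900×5.30 = 165.88 + 126.61 + 338.67 = 631.17 W.
Ideal ⇒ P_in = P_out, so I_in = P_out/V_in = 631.17/230 = 2.74 A.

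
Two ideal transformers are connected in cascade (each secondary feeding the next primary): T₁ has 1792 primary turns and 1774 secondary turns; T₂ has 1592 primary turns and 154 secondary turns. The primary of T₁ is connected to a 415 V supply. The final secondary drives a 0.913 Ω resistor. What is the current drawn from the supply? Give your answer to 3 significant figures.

I_supply ≈ 4.17 A

Secondary of T₁: V = 415.00 × 1774/1792 = 410.83 V.
Secondary of T₂: V = 410.83 × 154/1592 = 39.741 V.
I_load = 39.741/0.913 = 43.528 A, so P_out = 39.741 × 43.528 = 1729.9 W.
All ideal ⇒ P_in = P_out, so I_supply = 1729.9/415 = 4.17 A.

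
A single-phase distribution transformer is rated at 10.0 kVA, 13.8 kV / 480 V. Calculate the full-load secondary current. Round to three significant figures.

I_s ≈ 20.8 A

I_s = S/V_s = 10000/480 = 20.8 A.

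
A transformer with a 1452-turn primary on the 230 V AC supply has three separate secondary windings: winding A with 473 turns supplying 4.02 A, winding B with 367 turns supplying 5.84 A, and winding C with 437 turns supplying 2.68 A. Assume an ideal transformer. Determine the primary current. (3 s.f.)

V_A = 230 × 473/1452 = 74.924 V; V_B = 230 × 367/1452 = 58.134 V; V_C = 230 × 437/1452 = 69.222 V.
P_out = V_A I_A + V_B I_B + V_C I_C = 74.924×4.02 + 58.134×5.84 + 69.222×2.68 = 301.20 + 339.50 + 185.51 = 826.21 W.
Ideal ⇒ P_in = P_out, so I_p = P_out/V_p = 826.21/230 = 3.59 A.

I_p ≈ 3.59 A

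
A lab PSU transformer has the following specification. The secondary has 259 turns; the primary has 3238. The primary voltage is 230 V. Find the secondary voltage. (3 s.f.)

V_s ≈ 18.4 V

V_s/V_p = N_s/N_p, so V_s = 230 × 259/3238 = 18.4 V.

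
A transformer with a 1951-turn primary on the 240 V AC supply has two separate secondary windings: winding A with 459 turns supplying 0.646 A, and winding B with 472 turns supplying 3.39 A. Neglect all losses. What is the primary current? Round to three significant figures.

V_A = 240 × 459/1951 = 56.463 V; V_B = 240 × 472/1951 = 58.063 V.
P_out = V_A I_A + V_B I_B = 56.463×0.646 + 58.063×3.39 = 36.475 + 196.83 = 233.31 W.
Ideal ⇒ P_in = P_out, so I_p = P_out/V_p = 233.31/240 = 0.972 A.

I_p ≈ 0.972 A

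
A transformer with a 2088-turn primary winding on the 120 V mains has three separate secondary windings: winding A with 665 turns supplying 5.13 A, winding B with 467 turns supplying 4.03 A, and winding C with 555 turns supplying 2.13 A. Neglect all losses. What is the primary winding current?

I_p ≈ 3.10 A

V_A = 120 × 665/2088 = 38.218 V; V_B = 120 × 467/2088 = 26.839 V; V_C = 120 × 555/2088 = 31.897 V.
P_out = V_A I_A + V_B I_B + V_C I_C = 38.218×5.13 + 26.839×4.03 + 31.897×2.13 = 196.06 + 108.16 + 67.940 = 372.16 W.
Ideal ⇒ P_in = P_out, so I_p = P_out/V_p = 372.16/120 = 3.10 A.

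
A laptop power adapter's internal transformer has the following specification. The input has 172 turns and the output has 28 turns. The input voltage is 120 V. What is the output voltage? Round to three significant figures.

V_out/V_in = N_out/N_in, so V_out = 120 × 28/172 = 19.5 V.

V_out ≈ 19.5 V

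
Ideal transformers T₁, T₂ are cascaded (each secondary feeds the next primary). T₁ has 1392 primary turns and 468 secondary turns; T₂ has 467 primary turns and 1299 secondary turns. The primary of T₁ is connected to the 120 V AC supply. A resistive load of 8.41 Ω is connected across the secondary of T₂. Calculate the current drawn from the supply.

I_supply ≈ 12.5 A

Secondary of T₁: V = 120.00 × 468/1392 = 40.345 V.
Secondary of T₂: V = 40.345 × 1299/467 = 112.22 V.
I_load = 112.22/8.41 = 13.344 A, so P_out = 112.22 × 13.344 = 1497.5 W.
All ideal ⇒ P_in = P_out, so I_supply = 1497.5/120 = 12.5 A.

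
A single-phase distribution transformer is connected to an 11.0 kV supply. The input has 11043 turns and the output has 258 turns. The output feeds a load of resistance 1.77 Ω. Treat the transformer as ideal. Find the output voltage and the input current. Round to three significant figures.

V_out ≈ 257 V, I_in ≈ 3.39 A

V_out = V_in × N_out/N_in = 11000 × 258/11043 = 257.00 V.
I_out = V_out/R = 257.00/1.77 = 145.20 A.
I_in = I_out × N_out/N_in = 145.20 × 258/11043 = 3.39 A.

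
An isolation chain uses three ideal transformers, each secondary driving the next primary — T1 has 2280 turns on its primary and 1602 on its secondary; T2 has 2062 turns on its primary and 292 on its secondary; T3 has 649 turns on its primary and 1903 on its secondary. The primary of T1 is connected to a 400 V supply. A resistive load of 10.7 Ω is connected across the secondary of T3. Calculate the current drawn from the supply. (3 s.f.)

I_supply ≈ 3.18 A

After T1: V = 400.00 × 1602/2280 = 281.05 V.
After T2: V = 281.05 × 292/2062 = 39.800 V.
After T3: V = 39.800 × 1903/649 = 116.70 V.
I_load = 116.70/10.7 = 10.907 A, so P_out = 116.70 × 10.907 = 1272.8 W.
All ideal ⇒ P_in = P_out, so I_supply = 1272.8/400 = 3.18 A.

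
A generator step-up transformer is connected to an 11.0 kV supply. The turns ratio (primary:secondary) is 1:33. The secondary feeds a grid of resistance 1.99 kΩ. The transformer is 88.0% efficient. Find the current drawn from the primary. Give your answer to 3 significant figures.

V_s = 11000 × 33/1 = 363000 V.
I_s = V_s/R = 363000/1990 = 182.41 A.
P_out = V_s I_s = 363000 × 182.41 = 6.6216×10^7 W.
P_in = P_out/η = 6.6216×10^7/0.880 = 7.5245×10^7 W.
I_p = P_in/V_p = 7.5245×10^7/11000 = 6840 A.

I_p ≈ 6840 A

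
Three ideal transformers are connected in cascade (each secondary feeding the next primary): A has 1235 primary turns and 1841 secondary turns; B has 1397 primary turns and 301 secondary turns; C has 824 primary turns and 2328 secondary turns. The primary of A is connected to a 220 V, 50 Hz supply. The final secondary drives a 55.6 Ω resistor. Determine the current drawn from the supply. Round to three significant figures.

After A: V = 220.00 × 1841/1235 = 327.95 V.
After B: V = 327.95 × 301/1397 = 70.661 V.
After C: V = 70.661 × 2328/824 = 199.63 V.
I_load = 199.63/55.6 = 3.5905 A, so P_out = 199.63 × 3.5905 = 716.80 W.
All ideal ⇒ P_in = P_out, so I_supply = 716.80/220 = 3.26 A.

I_supply ≈ 3.26 A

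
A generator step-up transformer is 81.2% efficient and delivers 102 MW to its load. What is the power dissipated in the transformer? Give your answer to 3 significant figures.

P_loss ≈ 2.36×10^7 W

P_in = P_out/η = 1.02×10^8/0.812 = 1.25616×10^8 W.
P_loss = P_in − P_out = 1.25616×10^8 − 1.02×10^8 = 2.36×10^7 W.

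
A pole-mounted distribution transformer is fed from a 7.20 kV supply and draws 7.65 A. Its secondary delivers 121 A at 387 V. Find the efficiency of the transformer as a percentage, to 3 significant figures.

P_in = 7200 × 7.65 = 55080.0 W.
P_out = 387 × 121 = 46827.0 W.
η = P_out/P_in = 46827.0/55080.0 = 0.850.

η ≈ 85.0%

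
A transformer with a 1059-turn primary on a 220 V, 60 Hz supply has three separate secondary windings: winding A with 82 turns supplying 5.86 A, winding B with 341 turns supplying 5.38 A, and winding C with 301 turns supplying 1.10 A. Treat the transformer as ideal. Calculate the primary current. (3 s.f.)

I_p ≈ 2.50 A

V_A = 220 × 82/1059 = 17.035 V; V_B = 220 × 341/1059 = 70.840 V; V_C = 220 × 301/1059 = 62.531 V.
P_out = V_A I_A + V_B I_B + V_C I_C = 17.035×5.86 + 70.840×5.38 + 62.531×1.10 = 99.825 + 381.12 + 68.784 = 549.73 W.
Ideal ⇒ P_in = P_out, so I_p = P_out/V_p = 549.73/220 = 2.50 A.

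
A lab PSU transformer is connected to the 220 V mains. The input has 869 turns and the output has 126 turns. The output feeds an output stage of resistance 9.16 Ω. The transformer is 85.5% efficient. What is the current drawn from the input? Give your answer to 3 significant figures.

V_out = 220 × 126/869 = 31.899 V.
I_out = V_out/R = 31.899/9.16 = 3.4824 A.
P_out = V_out I_out = 31.899 × 3.4824 = 111.08 W.
P_in = P_out/η = 111.08/0.855 = 129.92 W.
I_in = P_in/V_in = 129.92/220 = 0.591 A.

I_in ≈ 0.591 A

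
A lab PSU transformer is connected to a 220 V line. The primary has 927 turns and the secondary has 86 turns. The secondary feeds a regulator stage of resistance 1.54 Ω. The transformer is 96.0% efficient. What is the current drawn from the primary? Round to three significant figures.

V_s = 220 × 86/927 = 20.410 V.
I_s = V_s/R = 20.410/1.54 = 13.253 A.
P_out = V_s I_s = 20.410 × 13.253 = 270.50 W.
P_in = P_out/η = 270.50/0.960 = 281.77 W.
I_p = P_in/V_p = 281.77/220 = 1.28 A.

I_p ≈ 1.28 A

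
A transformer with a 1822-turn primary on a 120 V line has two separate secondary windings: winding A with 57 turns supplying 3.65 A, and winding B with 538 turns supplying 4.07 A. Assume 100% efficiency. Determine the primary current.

I_p ≈ 1.32 A

V_A = 120 × 57/1822 = 3.7541 V; V_B = 120 × 538/1822 = 35.434 V.
P_out = V_A I_A + V_B I_B = 3.7541×3.65 + 35.434×4.07 = 13.703 + 144.21 = 157.92 W.
Ideal ⇒ P_in = P_out, so I_p = P_out/V_p = 157.92/120 = 1.32 A.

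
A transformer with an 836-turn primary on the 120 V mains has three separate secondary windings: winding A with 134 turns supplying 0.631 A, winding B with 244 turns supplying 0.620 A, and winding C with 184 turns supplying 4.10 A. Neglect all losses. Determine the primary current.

V_A = 120 × 134/836 = 19.234 V; V_B = 120 × 244/836 = 35.024 V; V_C = 120 × 184/836 = 26.411 V.
P_out = V_A I_A + V_B I_B + V_C I_C = 19.234×0.631 + 35.024×0.620 + 26.411×4.10 = 12.137 + 21.715 + 108.29 = 142.14 W.
Ideal ⇒ P_in = P_out, so I_p = P_out/V_p = 142.14/120 = 1.18 A.

I_p ≈ 1.18 A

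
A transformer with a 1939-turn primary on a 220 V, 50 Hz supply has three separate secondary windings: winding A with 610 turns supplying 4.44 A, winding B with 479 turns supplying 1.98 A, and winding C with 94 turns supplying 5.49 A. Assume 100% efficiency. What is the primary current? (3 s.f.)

I_p ≈ 2.15 A

V_A = 220 × 610/1939 = 69.211 V; V_B = 220 × 479/1939 = 54.348 V; V_C = 220 × 94/1939 = 10.665 V.
P_out = V_A I_A + V_B I_B + V_C I_C = 69.211×4.44 + 54.348×1.98 + 10.665×5.49 = 307.30 + 107.61 + 58.552 = 473.46 W.
Ideal ⇒ P_in = P_out, so I_p = P_out/V_p = 473.46/220 = 2.15 A.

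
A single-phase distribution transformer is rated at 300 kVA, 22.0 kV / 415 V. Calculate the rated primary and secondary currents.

I_p = S/V_p = 300000/22000 = 13.6 A.
I_s = S/V_s = 300000/415 = 723 A.

I_p ≈ 13.6 A, I_s ≈ 723 A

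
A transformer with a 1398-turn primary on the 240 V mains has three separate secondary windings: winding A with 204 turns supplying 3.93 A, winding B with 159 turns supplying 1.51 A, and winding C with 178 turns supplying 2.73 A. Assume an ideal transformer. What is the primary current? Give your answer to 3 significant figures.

V_A = 240 × 204/1398 = 35.021 V; V_B = 240 × 159/1398 = 27.296 V; V_C = 240 × 178/1398 = 30.558 V.
P_out = V_A I_A + V_B I_B + V_C I_C = 35.021×3.93 + 27.296×1.51 + 30.558×2.73 = 137.63 + 41.217 + 83.423 = 262.27 W.
Ideal ⇒ P_in = P_out, so I_p = P_out/V_p = 262.27/240 = 1.09 A.

I_p ≈ 1.09 A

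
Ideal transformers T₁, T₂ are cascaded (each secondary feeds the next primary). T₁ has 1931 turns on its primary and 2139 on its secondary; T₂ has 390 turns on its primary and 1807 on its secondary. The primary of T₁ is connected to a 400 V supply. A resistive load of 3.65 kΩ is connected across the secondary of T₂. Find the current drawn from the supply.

I_supply ≈ 2.89 A

After T₁: V = 400.00 × 2139/1931 = 443.09 V.
After T₂: V = 443.09 × 1807/390 = 2053.0 V.
I_load = 2053.0/3650 = 0.56246 A, so P_out = 2053.0 × 0.56246 = 1154.7 W.
All ideal ⇒ P_in = P_out, so I_supply = 1154.7/400 = 2.89 A.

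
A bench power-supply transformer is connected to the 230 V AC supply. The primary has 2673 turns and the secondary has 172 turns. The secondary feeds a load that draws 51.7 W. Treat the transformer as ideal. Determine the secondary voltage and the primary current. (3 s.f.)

V_s = V_p × N_s/N_p = 230 × 172/2673 = 14.800 V.
I_s = P/V_s = 51.7/14.800 = 3.4933 A.
I_p = I_s × N_s/N_p = 3.4933 × 172/2673 = 0.225 A.

V_s ≈ 14.8 V, I_p ≈ 0.225 A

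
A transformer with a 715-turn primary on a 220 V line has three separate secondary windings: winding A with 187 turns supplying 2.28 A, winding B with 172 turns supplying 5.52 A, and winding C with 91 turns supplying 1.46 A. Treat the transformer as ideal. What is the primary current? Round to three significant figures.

V_A = 220 × 187/715 = 57.538 V; V_B = 220 × 172/715 = 52.923 V; V_C = 220 × 91/715 = 28.000 V.
P_out = V_A I_A + V_B I_B + V_C I_C = 57.538×2.28 + 52.923×5.52 + 28.000×1.46 = 131.19 + 292.14 + 40.880 = 464.20 W.
Ideal ⇒ P_in = P_out, so I_p = P_out/V_p = 464.20/220 = 2.11 A.

I_p ≈ 2.11 A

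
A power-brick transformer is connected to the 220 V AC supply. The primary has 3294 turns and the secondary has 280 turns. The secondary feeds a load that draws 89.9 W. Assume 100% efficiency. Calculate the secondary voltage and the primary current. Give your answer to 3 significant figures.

V_s = V_p × N_s/N_p = 220 × 280/3294 = 18.701 V.
I_s = P/V_s = 89.9/18.701 = 4.8073 A.
I_p = I_s × N_s/N_p = 4.8073 × 280/3294 = 0.409 A.

V_s ≈ 18.7 V, I_p ≈ 0.409 A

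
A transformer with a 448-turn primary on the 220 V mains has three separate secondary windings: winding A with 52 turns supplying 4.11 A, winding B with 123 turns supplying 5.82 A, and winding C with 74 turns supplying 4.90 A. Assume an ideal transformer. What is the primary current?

I_p ≈ 2.88 A

V_A = 220 × 52/448 = 25.536 V; V_B = 220 × 123/448 = 60.402 V; V_C = 220 × 74/448 = 36.339 V.
P_out = V_A I_A + V_B I_B + V_C I_C = 25.536×4.11 + 60.402×5.82 + 36.339×4.90 = 104.95 + 351.54 + 178.06 = 634.55 W.
Ideal ⇒ P_in = P_out, so I_p = P_out/V_p = 634.55/220 = 2.88 A.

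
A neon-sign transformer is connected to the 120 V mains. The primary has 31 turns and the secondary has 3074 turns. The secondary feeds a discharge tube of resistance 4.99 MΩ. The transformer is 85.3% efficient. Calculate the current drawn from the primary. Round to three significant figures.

I_p ≈ 0.277 A

V_s = 120 × 3074/31 = 11899 V.
I_s = V_s/R = 11899/(4.99×10^6) = 0.0023846 A.
P_out = V_s I_s = 11899 × 0.0023846 = 28.376 W.
P_in = P_out/η = 28.376/0.853 = 33.266 W.
I_p = P_in/V_p = 33.266/120 = 0.277 A.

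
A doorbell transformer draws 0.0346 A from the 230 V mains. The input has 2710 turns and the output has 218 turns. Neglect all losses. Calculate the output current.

I_out/I_in = N_in/N_out, so I_out = 0.0346 × 2710/218 = 0.430 A.

I_out ≈ 0.430 A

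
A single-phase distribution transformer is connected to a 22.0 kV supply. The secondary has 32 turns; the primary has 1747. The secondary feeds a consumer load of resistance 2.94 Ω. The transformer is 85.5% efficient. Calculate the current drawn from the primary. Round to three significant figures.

V_s = 22000 × 32/1747 = 402.98 V.
I_s = V_s/R = 402.98/2.94 = 137.07 A.
P_out = V_s I_s = 402.98 × 137.07 = 55235 W.
P_in = P_out/η = 55235/0.855 = 64602 W.
I_p = P_in/V_p = 64602/22000 = 2.94 A.

I_p ≈ 2.94 A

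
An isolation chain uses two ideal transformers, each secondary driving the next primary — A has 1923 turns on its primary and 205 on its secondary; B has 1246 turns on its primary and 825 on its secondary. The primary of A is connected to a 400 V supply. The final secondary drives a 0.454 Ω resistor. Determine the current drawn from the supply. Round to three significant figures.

After A: V = 400.00 × 205/1923 = 42.642 V.
After B: V = 42.642 × 825/1246 = 28.234 V.
I_load = 28.234/0.454 = 62.189 A, so P_out = 28.234 × 62.189 = 1755.8 W.
All ideal ⇒ P_in = P_out, so I_supply = 1755.8/400 = 4.39 A.

I_supply ≈ 4.39 A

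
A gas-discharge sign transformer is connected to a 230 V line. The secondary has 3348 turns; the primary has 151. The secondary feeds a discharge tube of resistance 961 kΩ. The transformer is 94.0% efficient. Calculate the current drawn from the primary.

I_p ≈ 0.125 A

V_s = 230 × 3348/151 = 5099.6 V.
I_s = V_s/R = 5099.6/961000 = 0.0053066 A.
P_out = V_s I_s = 5099.6 × 0.0053066 = 27.061 W.
P_in = P_out/η = 27.061/0.940 = 28.789 W.
I_p = P_in/V_p = 28.789/230 = 0.125 A.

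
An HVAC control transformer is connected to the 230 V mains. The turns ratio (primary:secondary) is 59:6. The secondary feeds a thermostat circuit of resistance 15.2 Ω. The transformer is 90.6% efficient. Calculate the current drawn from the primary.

V_s = 230 × 6/59 = 23.390 V.
I_s = V_s/R = 23.390/15.2 = 1.5388 A.
P_out = V_s I_s = 23.390 × 1.5388 = 35.992 W.
P_in = P_out/η = 35.992/0.906 = 39.727 W.
I_p = P_in/V_p = 39.727/230 = 0.173 A.

I_p ≈ 0.173 A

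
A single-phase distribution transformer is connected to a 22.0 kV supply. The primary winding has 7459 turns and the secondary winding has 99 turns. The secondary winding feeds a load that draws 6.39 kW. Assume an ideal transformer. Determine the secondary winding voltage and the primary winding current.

V_s = V_p × N_s/N_p = 22000 × 99/7459 = 292.00 V.
I_s = P/V_s = 6390/292.00 = 21.884 A.
I_p = I_s × N_s/N_p = 21.884 × 99/7459 = 0.290 A.

V_s ≈ 292 V, I_p ≈ 0.290 A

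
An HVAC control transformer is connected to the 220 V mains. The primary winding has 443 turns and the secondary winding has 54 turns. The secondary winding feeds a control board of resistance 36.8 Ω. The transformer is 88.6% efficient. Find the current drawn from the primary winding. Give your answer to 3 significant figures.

I_p ≈ 0.100 A

V_s = 220 × 54/443 = 26.817 V.
I_s = V_s/R = 26.817/36.8 = 0.72873 A.
P_out = V_s I_s = 26.817 × 0.72873 = 19.542 W.
P_in = P_out/η = 19.542/0.886 = 22.057 W.
I_p = P_in/V_p = 22.057/220 = 0.100 A.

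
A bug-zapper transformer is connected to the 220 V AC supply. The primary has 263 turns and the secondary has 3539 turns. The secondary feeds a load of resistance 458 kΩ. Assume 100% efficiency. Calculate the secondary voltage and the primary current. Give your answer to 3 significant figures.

V_s = V_p × N_s/N_p = 220 × 3539/263 = 2960.4 V.
I_s = V_s/R = 2960.4/458000 = 0.0064637 A.
I_p = I_s × N_s/N_p = 0.0064637 × 3539/263 = 0.0870 A.

V_s ≈ 2960 V, I_p ≈ 0.0870 A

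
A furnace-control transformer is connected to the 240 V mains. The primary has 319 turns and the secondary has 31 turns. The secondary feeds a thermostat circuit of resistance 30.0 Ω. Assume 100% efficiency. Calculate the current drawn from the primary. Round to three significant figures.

V_s = V_p × N_s/N_p = 240 × 31/319 = 23.323 V.
I_s = V_s/R = 23.323/30.0 = 0.77743 A.
For an ideal transformer I_p N_p = I_s N_s, so I_p = 0.77743 × 31/319 = 0.0755 A.

I_p ≈ 0.0755 A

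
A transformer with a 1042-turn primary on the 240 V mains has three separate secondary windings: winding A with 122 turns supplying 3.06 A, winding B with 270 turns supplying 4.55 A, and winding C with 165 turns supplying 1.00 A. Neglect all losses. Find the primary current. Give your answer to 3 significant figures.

I_p ≈ 1.70 A

V_A = 240 × 122/1042 = 28.100 V; V_B = 240 × 270/1042 = 62.188 V; V_C = 240 × 165/1042 = 38.004 V.
P_out = V_A I_A + V_B I_B + V_C I_C = 28.100×3.06 + 62.188×4.55 + 38.004×1.00 = 85.985 + 282.96 + 38.004 = 406.95 W.
Ideal ⇒ P_in = P_out, so I_p = P_out/V_p = 406.95/240 = 1.70 A.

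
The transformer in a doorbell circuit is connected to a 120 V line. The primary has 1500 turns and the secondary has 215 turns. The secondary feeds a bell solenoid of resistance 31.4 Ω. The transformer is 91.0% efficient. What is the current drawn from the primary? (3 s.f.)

I_p ≈ 0.0863 A

V_s = 120 × 215/1500 = 17.200 V.
I_s = V_s/R = 17.200/31.4 = 0.54777 A.
P_out = V_s I_s = 17.200 × 0.54777 = 9.4217 W.
P_in = P_out/η = 9.4217/0.910 = 10.353 W.
I_p = P_in/V_p = 10.353/120 = 0.0863 A.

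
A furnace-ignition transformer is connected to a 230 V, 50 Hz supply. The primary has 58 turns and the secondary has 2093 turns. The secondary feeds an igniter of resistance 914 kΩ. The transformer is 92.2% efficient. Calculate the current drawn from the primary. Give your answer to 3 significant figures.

V_s = 230 × 2093/58 = 8299.8 V.
I_s = V_s/R = 8299.8/914000 = 0.0090808 A.
P_out = V_s I_s = 8299.8 × 0.0090808 = 75.369 W.
P_in = P_out/η = 75.369/0.922 = 81.745 W.
I_p = P_in/V_p = 81.745/230 = 0.355 A.

I_p ≈ 0.355 A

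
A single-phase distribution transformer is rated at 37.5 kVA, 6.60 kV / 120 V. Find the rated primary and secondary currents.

I_p ≈ 5.68 A, I_s ≈ 312 A

I_p = S/V_p = 37500/6600 = 5.68 A.
I_s = S/V_s = 37500/120 = 312 A.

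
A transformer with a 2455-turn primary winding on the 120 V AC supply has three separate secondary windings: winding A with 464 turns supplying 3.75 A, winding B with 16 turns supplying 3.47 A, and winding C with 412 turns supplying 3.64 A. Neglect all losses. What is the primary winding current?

I_p ≈ 1.34 A

V_A = 120 × 464/2455 = 22.680 V; V_B = 120 × 16/2455 = 0.78208 V; V_C = 120 × 412/2455 = 20.138 V.
P_out = V_A I_A + V_B I_B + V_C I_C = 22.680×3.75 + 0.78208×3.47 + 20.138×3.64 = 85.051 + 2.7138 + 73.304 = 161.07 W.
Ideal ⇒ P_in = P_out, so I_p = P_out/V_p = 161.07/120 = 1.34 A.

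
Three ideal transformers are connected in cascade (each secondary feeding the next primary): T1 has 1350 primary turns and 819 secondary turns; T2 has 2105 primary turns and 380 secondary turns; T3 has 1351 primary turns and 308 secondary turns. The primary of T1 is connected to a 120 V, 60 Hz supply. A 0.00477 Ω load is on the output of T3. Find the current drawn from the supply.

After T1: V = 120.00 × 819/1350 = 72.800 V.
After T2: V = 72.800 × 380/2105 = 13.142 V.
After T3: V = 13.142 × 308/1351 = 2.9961 V.
I_load = 2.9961/0.00477 = 628.12 A, so P_out = 2.9961 × 628.12 = 1881.9 W.
All ideal ⇒ P_in = P_out, so I_supply = 1881.9/120 = 15.7 A.

I_supply ≈ 15.7 A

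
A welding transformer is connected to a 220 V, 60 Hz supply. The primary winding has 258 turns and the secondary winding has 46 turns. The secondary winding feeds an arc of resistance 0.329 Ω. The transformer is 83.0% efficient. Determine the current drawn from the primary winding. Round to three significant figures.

I_p ≈ 25.6 A

V_s = 220 × 46/258 = 39.225 V.
I_s = V_s/R = 39.225/0.329 = 119.22 A.
P_out = V_s I_s = 39.225 × 119.22 = 4676.6 W.
P_in = P_out/η = 4676.6/0.830 = 5634.4 W.
I_p = P_in/V_p = 5634.4/220 = 25.6 A.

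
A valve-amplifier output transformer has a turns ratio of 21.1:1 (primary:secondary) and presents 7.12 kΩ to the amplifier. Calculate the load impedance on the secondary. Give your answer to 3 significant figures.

Z_s = Z_p/(N_p/N_s)² = 7120/21.1² = 16.0 Ω.

Z_s ≈ 16.0 Ω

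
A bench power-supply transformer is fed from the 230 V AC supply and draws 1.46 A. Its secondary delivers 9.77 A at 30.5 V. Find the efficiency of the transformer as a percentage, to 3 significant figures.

P_in = 230 × 1.46 = 335.800 W.
P_out = 30.5 × 9.77 = 297.985 W.
η = P_out/P_in = 297.985/335.800 = 0.887.

η ≈ 88.7%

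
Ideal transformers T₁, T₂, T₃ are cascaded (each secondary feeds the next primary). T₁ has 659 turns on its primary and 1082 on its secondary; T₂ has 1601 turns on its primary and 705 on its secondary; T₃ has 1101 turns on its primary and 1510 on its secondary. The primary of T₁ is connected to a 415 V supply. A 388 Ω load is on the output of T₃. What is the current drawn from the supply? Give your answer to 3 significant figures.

I_supply ≈ 1.05 A

After T₁: V = 415.00 × 1082/659 = 681.38 V.
After T₂: V = 681.38 × 705/1601 = 300.05 V.
After T₃: V = 300.05 × 1510/1101 = 411.51 V.
I_load = 411.51/388 = 1.0606 A, so P_out = 411.51 × 1.0606 = 436.44 W.
All ideal ⇒ P_in = P_out, so I_supply = 436.44/415 = 1.05 A.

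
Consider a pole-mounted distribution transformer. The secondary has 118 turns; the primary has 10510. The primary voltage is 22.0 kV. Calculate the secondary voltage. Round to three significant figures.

V_s/V_p = N_s/N_p, so V_s = 22000 × 118/10510 = 247 V.

V_s ≈ 247 V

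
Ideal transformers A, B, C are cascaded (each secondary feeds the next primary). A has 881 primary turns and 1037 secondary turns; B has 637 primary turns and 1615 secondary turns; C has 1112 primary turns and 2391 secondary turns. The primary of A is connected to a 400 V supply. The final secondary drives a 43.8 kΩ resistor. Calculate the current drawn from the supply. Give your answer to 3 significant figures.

I_supply ≈ 0.376 A

Secondary of A: V = 400.00 × 1037/881 = 470.83 V.
Secondary of B: V = 470.83 × 1615/637 = 1193.7 V.
Secondary of C: V = 1193.7 × 2391/1112 = 2566.7 V.
I_load = 2566.7/43800 = 0.058600 A, so P_out = 2566.7 × 0.058600 = 150.41 W.
All ideal ⇒ P_in = P_out, so I_supply = 150.41/400 = 0.376 A.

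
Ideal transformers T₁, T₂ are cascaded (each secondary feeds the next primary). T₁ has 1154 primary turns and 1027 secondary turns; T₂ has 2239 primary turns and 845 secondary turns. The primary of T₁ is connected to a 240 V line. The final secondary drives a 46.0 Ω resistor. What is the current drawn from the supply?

I_supply ≈ 0.589 A

After T₁: V = 240.00 × 1027/1154 = 213.59 V.
After T₂: V = 213.59 × 845/2239 = 80.608 V.
I_load = 80.608/46.0 = 1.7523 A, so P_out = 80.608 × 1.7523 = 141.25 W.
All ideal ⇒ P_in = P_out, so I_supply = 141.25/240 = 0.589 A.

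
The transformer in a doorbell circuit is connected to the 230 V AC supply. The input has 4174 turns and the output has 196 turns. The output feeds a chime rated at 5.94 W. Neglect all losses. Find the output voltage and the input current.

V_out = V_in × N_out/N_in = 230 × 196/4174 = 10.800 V.
I_out = P/V_out = 5.94/10.800 = 0.54999 A.
I_in = I_out × N_out/N_in = 0.54999 × 196/4174 = 0.0258 A.

V_out ≈ 10.8 V, I_in ≈ 0.0258 A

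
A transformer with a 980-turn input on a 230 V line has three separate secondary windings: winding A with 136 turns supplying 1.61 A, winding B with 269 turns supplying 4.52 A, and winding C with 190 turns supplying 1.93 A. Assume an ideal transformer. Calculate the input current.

I_in ≈ 1.84 A

V_A = 230 × 136/980 = 31.918 V; V_B = 230 × 269/980 = 63.133 V; V_C = 230 × 190/980 = 44.592 V.
P_out = V_A I_A + V_B I_B + V_C I_C = 31.918×1.61 + 63.133×4.52 + 44.592×1.93 = 51.389 + 285.36 + 86.062 = 422.81 W.
Ideal ⇒ P_in = P_out, so I_in = P_out/V_in = 422.81/230 = 1.84 A.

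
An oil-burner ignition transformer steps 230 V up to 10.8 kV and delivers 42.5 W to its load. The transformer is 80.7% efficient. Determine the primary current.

I_p ≈ 0.229 A

P_in = P_out/η = 42.5/0.807 = 52.664 W.
I_p = P_in/V_p = 52.664/230 = 0.229 A.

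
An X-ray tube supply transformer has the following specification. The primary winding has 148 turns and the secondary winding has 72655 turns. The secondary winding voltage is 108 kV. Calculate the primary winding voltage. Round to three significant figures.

V_p/V_s = N_p/N_s, so V_p = 108000 × 148/72655 = 220 V.

V_p ≈ 220 V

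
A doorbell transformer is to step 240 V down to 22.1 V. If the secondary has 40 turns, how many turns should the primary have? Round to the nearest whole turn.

N_p/N_s = V_p/V_s, so N_p = 40 × 240/22.1 = 434.4 ≈ 434 turns.

N_p = 434 turns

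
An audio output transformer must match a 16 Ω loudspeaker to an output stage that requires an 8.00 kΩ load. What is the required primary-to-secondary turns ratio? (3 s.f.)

Z_p/Z_s = (N_p/N_s)², so N_p/N_s = √(8000/16) = √500 = 22.4.

N_p/N_s ≈ 22.4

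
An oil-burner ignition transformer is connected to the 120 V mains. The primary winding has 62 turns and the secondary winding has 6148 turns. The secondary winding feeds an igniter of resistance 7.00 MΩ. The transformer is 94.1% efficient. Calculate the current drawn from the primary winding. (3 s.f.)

I_p ≈ 0.179 A

V_s = 120 × 6148/62 = 11899 V.
I_s = V_s/R = 11899/(7.00×10^6) = 0.0016999 A.
P_out = V_s I_s = 11899 × 0.0016999 = 20.228 W.
P_in = P_out/η = 20.228/0.941 = 21.496 W.
I_p = P_in/V_p = 21.496/120 = 0.179 A.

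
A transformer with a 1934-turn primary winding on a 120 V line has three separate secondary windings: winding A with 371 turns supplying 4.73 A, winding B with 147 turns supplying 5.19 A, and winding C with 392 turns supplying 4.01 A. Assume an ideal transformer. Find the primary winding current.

I_p ≈ 2.11 A

V_A = 120 × 371/1934 = 23.020 V; V_B = 120 × 147/1934 = 9.1210 V; V_C = 120 × 392/1934 = 24.323 V.
P_out = V_A I_A + V_B I_B + V_C I_C = 23.020×4.73 + 9.1210×5.19 + 24.323×4.01 = 108.88 + 47.338 + 97.534 = 253.75 W.
Ideal ⇒ P_in = P_out, so I_p = P_out/V_p = 253.75/120 = 2.11 A.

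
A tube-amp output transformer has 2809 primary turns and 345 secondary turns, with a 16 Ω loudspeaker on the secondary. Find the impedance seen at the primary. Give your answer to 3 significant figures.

Z_p = (N_p/N_s)² × Z_s = (2809/345)² × 16 = 1060 Ω.

Z_p ≈ 1060 Ω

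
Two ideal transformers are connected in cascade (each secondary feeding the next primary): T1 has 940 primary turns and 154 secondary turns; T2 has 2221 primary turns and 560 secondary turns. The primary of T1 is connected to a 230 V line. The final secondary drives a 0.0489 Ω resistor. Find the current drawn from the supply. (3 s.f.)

I_supply ≈ 8.03 A

Secondary of T1: V = 230.00 × 154/940 = 37.681 V.
Secondary of T2: V = 37.681 × 560/2221 = 9.5008 V.
I_load = 9.5008/0.0489 = 194.29 A, so P_out = 9.5008 × 194.29 = 1845.9 W.
All ideal ⇒ P_in = P_out, so I_supply = 1845.9/230 = 8.03 A.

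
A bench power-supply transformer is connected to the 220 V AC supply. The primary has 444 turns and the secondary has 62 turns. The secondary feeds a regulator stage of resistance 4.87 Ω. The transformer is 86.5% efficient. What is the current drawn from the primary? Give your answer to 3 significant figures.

V_s = 220 × 62/444 = 30.721 V.
I_s = V_s/R = 30.721/4.87 = 6.3082 A.
P_out = V_s I_s = 30.721 × 6.3082 = 193.79 W.
P_in = P_out/η = 193.79/0.865 = 224.04 W.
I_p = P_in/V_p = 224.04/220 = 1.02 A.

I_p ≈ 1.02 A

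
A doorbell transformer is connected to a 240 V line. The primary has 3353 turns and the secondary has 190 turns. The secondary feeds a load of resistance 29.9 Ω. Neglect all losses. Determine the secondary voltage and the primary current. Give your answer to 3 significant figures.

V_s ≈ 13.6 V, I_p ≈ 0.0258 A

V_s = V_p × N_s/N_p = 240 × 190/3353 = 13.600 V.
I_s = V_s/R = 13.600/29.9 = 0.45484 A.
I_p = I_s × N_s/N_p = 0.45484 × 190/3353 = 0.0258 A.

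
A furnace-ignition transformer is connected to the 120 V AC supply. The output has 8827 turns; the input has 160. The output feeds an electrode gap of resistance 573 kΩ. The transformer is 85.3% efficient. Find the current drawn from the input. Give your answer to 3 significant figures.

I_in ≈ 0.747 A

V_out = 120 × 8827/160 = 6620.2 V.
I_out = V_out/R = 6620.2/573000 = 0.011554 A.
P_out = V_out I_out = 6620.2 × 0.011554 = 76.488 W.
P_in = P_out/η = 76.488/0.853 = 89.670 W.
I_in = P_in/V_in = 89.670/120 = 0.747 A.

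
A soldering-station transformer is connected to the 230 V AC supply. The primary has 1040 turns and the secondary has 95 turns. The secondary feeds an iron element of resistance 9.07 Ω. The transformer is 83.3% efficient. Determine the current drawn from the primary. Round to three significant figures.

V_s = 230 × 95/1040 = 21.010 V.
I_s = V_s/R = 21.010/9.07 = 2.3164 A.
P_out = V_s I_s = 21.010 × 2.3164 = 48.666 W.
P_in = P_out/η = 48.666/0.833 = 58.423 W.
I_p = P_in/V_p = 58.423/230 = 0.254 A.

I_p ≈ 0.254 A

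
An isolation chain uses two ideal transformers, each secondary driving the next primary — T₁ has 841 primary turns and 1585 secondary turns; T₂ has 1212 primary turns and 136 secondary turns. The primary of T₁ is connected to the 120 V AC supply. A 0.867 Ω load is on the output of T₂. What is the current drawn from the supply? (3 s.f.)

Secondary of T₁: V = 120.00 × 1585/841 = 226.16 V.
Secondary of T₂: V = 226.16 × 136/1212 = 25.378 V.
I_load = 25.378/0.867 = 29.271 A, so P_out = 25.378 × 29.271 = 742.82 W.
All ideal ⇒ P_in = P_out, so I_supply = 742.82/120 = 6.19 A.

I_supply ≈ 6.19 A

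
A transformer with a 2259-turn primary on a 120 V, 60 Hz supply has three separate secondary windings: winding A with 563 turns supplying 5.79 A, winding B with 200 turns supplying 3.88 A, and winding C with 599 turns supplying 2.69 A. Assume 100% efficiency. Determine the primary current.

I_p ≈ 2.50 A

V_A = 120 × 563/2259 = 29.907 V; V_B = 120 × 200/2259 = 10.624 V; V_C = 120 × 599/2259 = 31.819 V.
P_out = V_A I_A + V_B I_B + V_C I_C = 29.907×5.79 + 10.624×3.88 + 31.819×2.69 = 173.16 + 41.222 + 85.594 = 299.98 W.
Ideal ⇒ P_in = P_out, so I_p = P_out/V_p = 299.98/120 = 2.50 A.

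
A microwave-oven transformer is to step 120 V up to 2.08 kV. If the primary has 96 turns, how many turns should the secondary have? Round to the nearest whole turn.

N_s = 1664 turns

N_s/N_p = V_s/V_p, so N_s = 96 × 2080/120 = 1664.0 ≈ 1664 turns.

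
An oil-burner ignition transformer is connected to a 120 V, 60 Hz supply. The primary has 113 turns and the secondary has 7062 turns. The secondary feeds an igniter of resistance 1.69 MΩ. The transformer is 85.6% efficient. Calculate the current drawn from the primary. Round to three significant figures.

V_s = 120 × 7062/113 = 7499.5 V.
I_s = V_s/R = 7499.5/(1.69×10^6) = 0.0044376 A.
P_out = V_s I_s = 7499.5 × 0.0044376 = 33.279 W.
P_in = P_out/η = 33.279/0.856 = 38.878 W.
I_p = P_in/V_p = 38.878/120 = 0.324 A.

I_p ≈ 0.324 A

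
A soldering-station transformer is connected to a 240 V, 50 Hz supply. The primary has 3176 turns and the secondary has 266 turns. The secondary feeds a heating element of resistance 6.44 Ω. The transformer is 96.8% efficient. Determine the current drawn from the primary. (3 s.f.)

V_s = 240 × 266/3176 = 20.101 V.
I_s = V_s/R = 20.101/6.44 = 3.1212 A.
P_out = V_s I_s = 20.101 × 3.1212 = 62.739 W.
P_in = P_out/η = 62.739/0.968 = 64.813 W.
I_p = P_in/V_p = 64.813/240 = 0.270 A.

I_p ≈ 0.270 A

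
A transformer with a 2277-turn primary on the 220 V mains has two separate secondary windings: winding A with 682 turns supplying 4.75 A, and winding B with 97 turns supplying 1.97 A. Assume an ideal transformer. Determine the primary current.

V_A = 220 × 682/2277 = 65.894 V; V_B = 220 × 97/2277 = 9.3720 V.
P_out = V_A I_A + V_B I_B = 65.894×4.75 + 9.3720×1.97 = 313.00 + 18.463 = 331.46 W.
Ideal ⇒ P_in = P_out, so I_p = P_out/V_p = 331.46/220 = 1.51 A.

I_p ≈ 1.51 A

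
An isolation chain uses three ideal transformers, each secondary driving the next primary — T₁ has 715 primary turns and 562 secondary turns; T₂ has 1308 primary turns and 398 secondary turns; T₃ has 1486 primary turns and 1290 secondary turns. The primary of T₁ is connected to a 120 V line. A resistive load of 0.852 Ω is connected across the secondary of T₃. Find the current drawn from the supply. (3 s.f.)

After T₁: V = 120.00 × 562/715 = 94.322 V.
After T₂: V = 94.322 × 398/1308 = 28.700 V.
After T₃: V = 28.700 × 1290/1486 = 24.915 V.
I_load = 24.915/0.852 = 29.243 A, so P_out = 24.915 × 29.243 = 728.58 W.
All ideal ⇒ P_in = P_out, so I_supply = 728.58/120 = 6.07 A.

I_supply ≈ 6.07 A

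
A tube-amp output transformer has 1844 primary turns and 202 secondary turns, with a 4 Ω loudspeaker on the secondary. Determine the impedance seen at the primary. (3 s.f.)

Z_p = (N_p/N_s)² × Z_s = (1844/202)² × 4 = 333 Ω.

Z_p ≈ 333 Ω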